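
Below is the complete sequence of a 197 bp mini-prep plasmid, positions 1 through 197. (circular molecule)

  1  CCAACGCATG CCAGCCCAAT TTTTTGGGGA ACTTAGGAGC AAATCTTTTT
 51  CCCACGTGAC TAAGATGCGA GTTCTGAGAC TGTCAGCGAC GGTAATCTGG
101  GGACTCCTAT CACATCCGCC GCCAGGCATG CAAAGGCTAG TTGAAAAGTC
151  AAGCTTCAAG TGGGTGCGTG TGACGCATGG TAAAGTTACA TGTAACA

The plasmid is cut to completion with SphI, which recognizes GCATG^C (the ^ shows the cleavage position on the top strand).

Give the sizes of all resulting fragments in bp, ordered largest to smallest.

SphI sites (GCATGC) start at positions 6, 126.
SphI cuts after base 5 of each site (before the last base), so after positions 10, 130.
Circular molecule, 2 cuts → 2 fragments:
  11–130 → 120 bp
  131–197 then 1–10 → 67 + 10 = 77 bp
Sorted largest to smallest: 120, 77 bp.

120, 77 bp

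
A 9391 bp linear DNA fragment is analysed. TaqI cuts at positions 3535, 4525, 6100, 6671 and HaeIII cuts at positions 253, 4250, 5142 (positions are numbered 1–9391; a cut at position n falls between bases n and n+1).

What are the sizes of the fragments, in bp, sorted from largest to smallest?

3282, 2720, 958, 715, 617, 571, 275, 253 bp

Combined cut positions (sorted): 253, 3535, 4250, 4525, 5142, 6100, 6671.
Linear molecule, 7 cuts → 8 fragments:
  253 − 0 = 253 bp
  3535 − 253 = 3282 bp
  4250 − 3535 = 715 bp
  4525 − 4250 = 275 bp
  5142 − 4525 = 617 bp
  6100 − 5142 = 958 bp
  6671 − 6100 = 571 bp
  9391 − 6671 = 2720 bp
Sorted largest to smallest: 3282, 2720, 958, 715, 617, 571, 275, 253 bp.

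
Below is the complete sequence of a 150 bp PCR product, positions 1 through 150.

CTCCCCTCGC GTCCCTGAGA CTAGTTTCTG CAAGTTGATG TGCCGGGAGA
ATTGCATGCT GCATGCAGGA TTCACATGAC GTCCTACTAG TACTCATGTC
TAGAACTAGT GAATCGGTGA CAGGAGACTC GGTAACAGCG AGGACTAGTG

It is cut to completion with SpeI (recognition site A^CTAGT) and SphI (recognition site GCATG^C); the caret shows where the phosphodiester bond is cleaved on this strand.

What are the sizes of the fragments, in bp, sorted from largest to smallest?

39, 38, 21, 20, 19, 7, 6 bp

SpeI sites (ACTAGT) start at positions 20, 86, 105, 144.
SpeI cuts after the first base of each site, so after positions 20, 86, 105, 144.
SphI sites (GCATGC) start at positions 54, 61.
SphI cuts after base 5 of each site (before the last base), so after positions 58, 65.
Combined cut positions: 20, 58, 65, 86, 105, 144.
Linear molecule, 6 cuts → 7 fragments:
  1–20 → 20 bp
  21–58 → 38 bp
  59–65 → 7 bp
  66–86 → 21 bp
  87–105 → 19 bp
  106–144 → 39 bp
  145–150 → 6 bp
Sorted largest to smallest: 39, 38, 21, 20, 19, 7, 6 bp.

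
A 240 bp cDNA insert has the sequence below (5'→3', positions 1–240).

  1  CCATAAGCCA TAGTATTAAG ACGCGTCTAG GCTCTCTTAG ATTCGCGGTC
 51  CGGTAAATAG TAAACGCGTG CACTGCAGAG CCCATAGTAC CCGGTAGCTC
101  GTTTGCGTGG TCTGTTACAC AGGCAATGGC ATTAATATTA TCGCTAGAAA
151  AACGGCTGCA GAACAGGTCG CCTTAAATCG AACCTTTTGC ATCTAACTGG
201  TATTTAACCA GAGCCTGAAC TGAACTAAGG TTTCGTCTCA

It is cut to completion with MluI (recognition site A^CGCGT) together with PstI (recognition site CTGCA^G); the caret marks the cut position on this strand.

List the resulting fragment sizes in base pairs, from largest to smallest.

83, 80, 43, 21, 13 bp

MluI sites (ACGCGT) start at positions 21, 64.
MluI cuts after the first base of each site, so after positions 21, 64.
PstI sites (CTGCAG) start at positions 73, 156.
PstI cuts after base 5 of each site (before the last base), so after positions 77, 160.
Combined cut positions: 21, 64, 77, 160.
Linear molecule, 4 cuts → 5 fragments:
  1–21 → 21 bp
  22–64 → 43 bp
  65–77 → 13 bp
  78–160 → 83 bp
  161–240 → 80 bp
Sorted largest to smallest: 83, 80, 43, 21, 13 bp.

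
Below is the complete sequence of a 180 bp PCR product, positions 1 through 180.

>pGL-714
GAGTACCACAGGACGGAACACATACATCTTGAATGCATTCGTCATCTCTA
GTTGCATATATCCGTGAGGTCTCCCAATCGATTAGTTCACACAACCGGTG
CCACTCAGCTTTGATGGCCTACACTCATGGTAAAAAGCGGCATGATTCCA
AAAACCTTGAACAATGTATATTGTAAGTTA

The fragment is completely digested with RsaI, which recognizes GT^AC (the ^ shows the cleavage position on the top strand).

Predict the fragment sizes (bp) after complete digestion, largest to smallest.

176, 4 bp

The RsaI site (GTAC) starts at position 3.
RsaI cuts after base 2 of each site, so after position 4.
Linear molecule, 1 cut → 2 fragments:
  1–4 → 4 bp
  5–180 → 176 bp
Sorted largest to smallest: 176, 4 bp.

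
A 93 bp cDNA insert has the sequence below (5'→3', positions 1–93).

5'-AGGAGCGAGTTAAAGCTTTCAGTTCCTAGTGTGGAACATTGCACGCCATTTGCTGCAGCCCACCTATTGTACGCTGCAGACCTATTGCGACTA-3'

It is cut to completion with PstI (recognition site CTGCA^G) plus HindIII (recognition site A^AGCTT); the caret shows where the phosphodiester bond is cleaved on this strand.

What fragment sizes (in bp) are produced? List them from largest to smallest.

PstI sites (CTGCAG) start at positions 53, 74.
PstI cuts after base 5 of each site (before the last base), so after positions 57, 78.
The HindIII site (AAGCTT) starts at position 13.
HindIII cuts after the first base of each site, so after position 13.
Combined cut positions: 13, 57, 78.
Linear molecule, 3 cuts → 4 fragments:
  1–13 → 13 bp
  14–57 → 44 bp
  58–78 → 21 bp
  79–93 → 15 bp
Sorted largest to smallest: 44, 21, 15, 13 bp.

44, 21, 15, 13 bp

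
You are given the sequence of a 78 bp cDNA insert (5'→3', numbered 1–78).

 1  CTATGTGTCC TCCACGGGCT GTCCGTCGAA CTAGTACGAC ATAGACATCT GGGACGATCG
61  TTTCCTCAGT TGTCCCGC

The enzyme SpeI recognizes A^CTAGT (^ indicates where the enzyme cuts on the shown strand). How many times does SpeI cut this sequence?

ACTAGT occurs starting at position 30.
SpeI cuts at 1 site.

1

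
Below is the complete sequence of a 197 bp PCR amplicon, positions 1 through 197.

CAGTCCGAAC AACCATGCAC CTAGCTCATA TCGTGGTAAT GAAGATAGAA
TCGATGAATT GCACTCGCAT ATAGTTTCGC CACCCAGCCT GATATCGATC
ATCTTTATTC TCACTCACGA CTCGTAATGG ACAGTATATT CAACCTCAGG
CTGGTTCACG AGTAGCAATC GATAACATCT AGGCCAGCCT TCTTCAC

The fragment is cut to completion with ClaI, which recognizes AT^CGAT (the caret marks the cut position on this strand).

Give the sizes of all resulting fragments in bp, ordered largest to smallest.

74, 51, 44, 28 bp

ClaI sites (ATCGAT) start at positions 50, 94, 168.
ClaI cuts after base 2 of each site, so after positions 51, 95, 169.
Linear molecule, 3 cuts → 4 fragments:
  1–51 → 51 bp
  52–95 → 44 bp
  96–169 → 74 bp
  170–197 → 28 bp
Sorted largest to smallest: 74, 51, 44, 28 bp.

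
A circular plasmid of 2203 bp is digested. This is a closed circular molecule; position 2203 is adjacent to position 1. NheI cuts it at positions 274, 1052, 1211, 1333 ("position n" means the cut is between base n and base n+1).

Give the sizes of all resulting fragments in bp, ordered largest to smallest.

1144, 778, 159, 122 bp

Circular molecule, 4 cuts → 4 fragments:
  1052 − 274 = 778 bp
  1211 − 1052 = 159 bp
  1333 − 1211 = 122 bp
  wrap: 2203 − 1333 + 274 = 1144 bp
Sorted largest to smallest: 1144, 778, 159, 122 bp.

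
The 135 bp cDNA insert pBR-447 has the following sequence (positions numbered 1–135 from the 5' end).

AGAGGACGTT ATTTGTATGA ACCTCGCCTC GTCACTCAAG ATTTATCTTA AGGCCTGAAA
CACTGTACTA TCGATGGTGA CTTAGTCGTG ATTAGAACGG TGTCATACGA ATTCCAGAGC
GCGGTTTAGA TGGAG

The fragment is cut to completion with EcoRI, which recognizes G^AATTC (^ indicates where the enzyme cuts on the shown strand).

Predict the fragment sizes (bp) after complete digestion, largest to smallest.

109, 26 bp

The EcoRI site (GAATTC) starts at position 109.
EcoRI cuts after the first base of each site, so after position 109.
Linear molecule, 1 cut → 2 fragments:
  1–109 → 109 bp
  110–135 → 26 bp
Sorted largest to smallest: 109, 26 bp.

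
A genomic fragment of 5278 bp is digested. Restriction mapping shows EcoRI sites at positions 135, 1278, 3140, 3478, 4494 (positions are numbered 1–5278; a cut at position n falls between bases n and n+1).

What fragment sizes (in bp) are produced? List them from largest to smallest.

1862, 1143, 1016, 784, 338, 135 bp

Linear molecule, 5 cuts → 6 fragments:
  135 − 0 = 135 bp
  1278 − 135 = 1143 bp
  3140 − 1278 = 1862 bp
  3478 − 3140 = 338 bp
  4494 − 3478 = 1016 bp
  5278 − 4494 = 784 bp
Sorted largest to smallest: 1862, 1143, 1016, 784, 338, 135 bp.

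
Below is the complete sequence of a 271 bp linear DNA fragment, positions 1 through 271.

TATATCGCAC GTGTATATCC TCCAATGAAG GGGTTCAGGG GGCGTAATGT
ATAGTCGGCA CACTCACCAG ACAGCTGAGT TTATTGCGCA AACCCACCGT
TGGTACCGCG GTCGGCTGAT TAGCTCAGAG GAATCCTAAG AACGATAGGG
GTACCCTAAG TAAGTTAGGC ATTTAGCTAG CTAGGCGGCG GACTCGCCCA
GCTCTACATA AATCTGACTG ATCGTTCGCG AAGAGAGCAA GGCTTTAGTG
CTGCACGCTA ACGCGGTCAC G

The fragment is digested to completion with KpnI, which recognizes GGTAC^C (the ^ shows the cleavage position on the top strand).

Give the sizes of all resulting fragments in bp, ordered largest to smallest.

KpnI sites (GGTACC) start at positions 102, 150.
KpnI cuts after base 5 of each site (before the last base), so after positions 106, 154.
Linear molecule, 2 cuts → 3 fragments:
  1–106 → 106 bp
  107–154 → 48 bp
  155–271 → 117 bp
Sorted largest to smallest: 117, 106, 48 bp.

117, 106, 48 bp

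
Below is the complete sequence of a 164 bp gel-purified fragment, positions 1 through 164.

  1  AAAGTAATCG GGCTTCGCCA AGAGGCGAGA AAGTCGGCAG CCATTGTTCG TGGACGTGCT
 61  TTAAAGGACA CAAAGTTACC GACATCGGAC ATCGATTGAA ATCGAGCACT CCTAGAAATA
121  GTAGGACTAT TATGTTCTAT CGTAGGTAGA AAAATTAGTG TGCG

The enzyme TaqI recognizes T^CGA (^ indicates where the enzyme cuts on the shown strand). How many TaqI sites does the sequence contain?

2

TCGA occurs starting at positions 92, 102.
TaqI cuts at 2 sites.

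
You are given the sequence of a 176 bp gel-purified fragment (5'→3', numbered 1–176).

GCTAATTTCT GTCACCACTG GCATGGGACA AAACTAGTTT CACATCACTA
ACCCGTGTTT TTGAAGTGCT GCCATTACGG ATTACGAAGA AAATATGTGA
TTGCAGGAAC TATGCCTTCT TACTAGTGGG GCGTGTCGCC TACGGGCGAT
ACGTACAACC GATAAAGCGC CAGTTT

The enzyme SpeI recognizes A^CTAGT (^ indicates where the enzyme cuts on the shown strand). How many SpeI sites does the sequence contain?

ACTAGT occurs starting at positions 33, 122.
SpeI cuts at 2 sites.

2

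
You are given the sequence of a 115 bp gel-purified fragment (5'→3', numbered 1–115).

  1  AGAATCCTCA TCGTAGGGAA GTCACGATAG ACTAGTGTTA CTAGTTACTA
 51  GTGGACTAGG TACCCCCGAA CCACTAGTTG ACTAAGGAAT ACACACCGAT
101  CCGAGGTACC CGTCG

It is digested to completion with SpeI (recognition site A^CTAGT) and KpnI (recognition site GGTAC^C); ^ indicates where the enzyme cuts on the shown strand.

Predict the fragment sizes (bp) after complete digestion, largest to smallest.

36, 31, 16, 10, 9, 7, 6 bp

SpeI sites (ACTAGT) start at positions 31, 40, 47, 73.
SpeI cuts after the first base of each site, so after positions 31, 40, 47, 73.
KpnI sites (GGTACC) start at positions 59, 105.
KpnI cuts after base 5 of each site (before the last base), so after positions 63, 109.
Combined cut positions: 31, 40, 47, 63, 73, 109.
Linear molecule, 6 cuts → 7 fragments:
  1–31 → 31 bp
  32–40 → 9 bp
  41–47 → 7 bp
  48–63 → 16 bp
  64–73 → 10 bp
  74–109 → 36 bp
  110–115 → 6 bp
Sorted largest to smallest: 36, 31, 16, 10, 9, 7, 6 bp.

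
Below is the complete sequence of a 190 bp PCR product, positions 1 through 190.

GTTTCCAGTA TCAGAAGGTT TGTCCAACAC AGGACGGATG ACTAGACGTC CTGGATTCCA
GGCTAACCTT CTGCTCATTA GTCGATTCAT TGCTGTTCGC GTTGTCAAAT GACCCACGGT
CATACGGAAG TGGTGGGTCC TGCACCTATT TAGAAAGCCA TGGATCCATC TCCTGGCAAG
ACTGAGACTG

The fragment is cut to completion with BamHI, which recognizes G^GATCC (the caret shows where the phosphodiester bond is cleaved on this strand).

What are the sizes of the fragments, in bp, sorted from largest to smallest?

162, 28 bp

The BamHI site (GGATCC) starts at position 162.
BamHI cuts after the first base of each site, so after position 162.
Linear molecule, 1 cut → 2 fragments:
  1–162 → 162 bp
  163–190 → 28 bp
Sorted largest to smallest: 162, 28 bp.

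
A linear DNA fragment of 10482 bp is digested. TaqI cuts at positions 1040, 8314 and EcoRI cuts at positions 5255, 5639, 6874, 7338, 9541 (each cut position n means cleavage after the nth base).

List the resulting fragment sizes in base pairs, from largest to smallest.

Combined cut positions (sorted): 1040, 5255, 5639, 6874, 7338, 8314, 9541.
Linear molecule, 7 cuts → 8 fragments:
  1040 − 0 = 1040 bp
  5255 − 1040 = 4215 bp
  5639 − 5255 = 384 bp
  6874 − 5639 = 1235 bp
  7338 − 6874 = 464 bp
  8314 − 7338 = 976 bp
  9541 − 8314 = 1227 bp
  10482 − 9541 = 941 bp
Sorted largest to smallest: 4215, 1235, 1227, 1040, 976, 941, 464, 384 bp.

4215, 1235, 1227, 1040, 976, 941, 464, 384 bp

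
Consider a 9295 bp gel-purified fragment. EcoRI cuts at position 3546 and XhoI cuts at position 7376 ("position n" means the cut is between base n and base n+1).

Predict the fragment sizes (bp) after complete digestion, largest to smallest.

Combined cut positions (sorted): 3546, 7376.
Linear molecule, 2 cuts → 3 fragments:
  3546 − 0 = 3546 bp
  7376 − 3546 = 3830 bp
  9295 − 7376 = 1919 bp
Sorted largest to smallest: 3830, 3546, 1919 bp.

3830, 3546, 1919 bp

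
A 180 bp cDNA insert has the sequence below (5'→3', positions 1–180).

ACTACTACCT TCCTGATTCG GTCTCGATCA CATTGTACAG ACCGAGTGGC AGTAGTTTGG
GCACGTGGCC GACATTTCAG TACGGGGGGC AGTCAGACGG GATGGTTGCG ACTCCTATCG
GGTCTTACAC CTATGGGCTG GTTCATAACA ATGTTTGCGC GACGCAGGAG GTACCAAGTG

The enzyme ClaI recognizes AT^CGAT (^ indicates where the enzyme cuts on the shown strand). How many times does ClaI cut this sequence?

0

No occurrence of ATCGAT is present in the sequence.
ClaI does not cut: 0 sites.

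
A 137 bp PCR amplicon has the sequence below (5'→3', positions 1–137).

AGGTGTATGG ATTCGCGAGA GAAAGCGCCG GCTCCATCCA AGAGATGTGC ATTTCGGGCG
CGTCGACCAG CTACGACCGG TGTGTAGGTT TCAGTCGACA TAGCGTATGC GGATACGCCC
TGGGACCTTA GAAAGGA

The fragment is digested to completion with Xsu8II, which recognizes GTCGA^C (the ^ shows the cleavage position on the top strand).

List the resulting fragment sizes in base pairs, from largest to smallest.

Xsu8II sites (GTCGAC) start at positions 62, 94.
Xsu8II cuts after base 5 of each site (before the last base), so after positions 66, 98.
Linear molecule, 2 cuts → 3 fragments:
  1–66 → 66 bp
  67–98 → 32 bp
  99–137 → 39 bp
Sorted largest to smallest: 66, 39, 32 bp.

66, 39, 32 bp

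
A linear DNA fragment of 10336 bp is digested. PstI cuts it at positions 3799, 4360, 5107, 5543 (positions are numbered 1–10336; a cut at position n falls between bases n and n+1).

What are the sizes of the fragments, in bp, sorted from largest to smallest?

Linear molecule, 4 cuts → 5 fragments:
  3799 − 0 = 3799 bp
  4360 − 3799 = 561 bp
  5107 − 4360 = 747 bp
  5543 − 5107 = 436 bp
  10336 − 5543 = 4793 bp
Sorted largest to smallest: 4793, 3799, 747, 561, 436 bp.

4793, 3799, 747, 561, 436 bp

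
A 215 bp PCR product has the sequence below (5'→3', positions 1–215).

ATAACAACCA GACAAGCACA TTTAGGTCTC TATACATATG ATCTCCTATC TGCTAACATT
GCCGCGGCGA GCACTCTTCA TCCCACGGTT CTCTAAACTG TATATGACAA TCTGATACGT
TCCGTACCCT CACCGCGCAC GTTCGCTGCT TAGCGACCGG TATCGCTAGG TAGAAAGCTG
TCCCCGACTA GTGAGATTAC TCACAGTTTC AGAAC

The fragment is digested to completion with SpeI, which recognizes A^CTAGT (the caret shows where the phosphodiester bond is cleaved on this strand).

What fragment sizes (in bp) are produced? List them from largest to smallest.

The SpeI site (ACTAGT) starts at position 187.
SpeI cuts after the first base of each site, so after position 187.
Linear molecule, 1 cut → 2 fragments:
  1–187 → 187 bp
  188–215 → 28 bp
Sorted largest to smallest: 187, 28 bp.

187, 28 bp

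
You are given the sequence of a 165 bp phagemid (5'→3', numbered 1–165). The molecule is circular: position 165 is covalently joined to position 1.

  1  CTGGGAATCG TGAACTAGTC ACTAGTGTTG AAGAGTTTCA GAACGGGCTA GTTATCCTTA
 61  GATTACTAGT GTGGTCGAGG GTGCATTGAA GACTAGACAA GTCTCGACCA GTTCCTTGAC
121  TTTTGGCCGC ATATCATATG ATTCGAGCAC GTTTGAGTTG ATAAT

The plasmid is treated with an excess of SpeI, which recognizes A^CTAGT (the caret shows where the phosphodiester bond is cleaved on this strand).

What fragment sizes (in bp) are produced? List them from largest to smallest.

SpeI sites (ACTAGT) start at positions 14, 21, 65.
SpeI cuts after the first base of each site, so after positions 14, 21, 65.
Circular molecule, 3 cuts → 3 fragments:
  15–21 → 7 bp
  22–65 → 44 bp
  66–165 then 1–14 → 100 + 14 = 114 bp
Sorted largest to smallest: 114, 44, 7 bp.

114, 44, 7 bp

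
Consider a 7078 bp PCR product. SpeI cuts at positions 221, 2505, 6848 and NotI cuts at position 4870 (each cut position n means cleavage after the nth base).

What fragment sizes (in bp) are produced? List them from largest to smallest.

2365, 2284, 1978, 230, 221 bp

Combined cut positions (sorted): 221, 2505, 4870, 6848.
Linear molecule, 4 cuts → 5 fragments:
  221 − 0 = 221 bp
  2505 − 221 = 2284 bp
  4870 − 2505 = 2365 bp
  6848 − 4870 = 1978 bp
  7078 − 6848 = 230 bp
Sorted largest to smallest: 2365, 2284, 1978, 230, 221 bp.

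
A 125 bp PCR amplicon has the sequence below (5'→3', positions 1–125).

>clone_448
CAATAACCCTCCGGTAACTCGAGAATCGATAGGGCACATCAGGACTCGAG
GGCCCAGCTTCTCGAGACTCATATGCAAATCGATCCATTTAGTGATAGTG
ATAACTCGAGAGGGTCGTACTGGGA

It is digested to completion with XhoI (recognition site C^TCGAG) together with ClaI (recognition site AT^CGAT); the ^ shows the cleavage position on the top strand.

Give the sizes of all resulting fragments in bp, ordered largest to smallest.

XhoI sites (CTCGAG) start at positions 18, 45, 61, 105.
XhoI cuts after the first base of each site, so after positions 18, 45, 61, 105.
ClaI sites (ATCGAT) start at positions 25, 79.
ClaI cuts after base 2 of each site, so after positions 26, 80.
Combined cut positions: 18, 26, 45, 61, 80, 105.
Linear molecule, 6 cuts → 7 fragments:
  1–18 → 18 bp
  19–26 → 8 bp
  27–45 → 19 bp
  46–61 → 16 bp
  62–80 → 19 bp
  81–105 → 25 bp
  106–125 → 20 bp
Sorted largest to smallest: 25, 20, 19, 19, 18, 16, 8 bp.

25, 20, 19, 19, 18, 16, 8 bp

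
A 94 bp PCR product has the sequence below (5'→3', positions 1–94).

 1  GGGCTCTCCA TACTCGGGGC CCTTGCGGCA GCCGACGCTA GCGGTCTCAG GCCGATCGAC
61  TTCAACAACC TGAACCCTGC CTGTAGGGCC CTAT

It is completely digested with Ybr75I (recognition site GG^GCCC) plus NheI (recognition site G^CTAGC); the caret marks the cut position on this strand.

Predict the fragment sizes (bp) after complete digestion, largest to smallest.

50, 19, 18, 7 bp

Ybr75I sites (GGGCCC) start at positions 17, 86.
Ybr75I cuts after base 2 of each site, so after positions 18, 87.
The NheI site (GCTAGC) starts at position 37.
NheI cuts after the first base of each site, so after position 37.
Combined cut positions: 18, 37, 87.
Linear molecule, 3 cuts → 4 fragments:
  1–18 → 18 bp
  19–37 → 19 bp
  38–87 → 50 bp
  88–94 → 7 bp
Sorted largest to smallest: 50, 19, 18, 7 bp.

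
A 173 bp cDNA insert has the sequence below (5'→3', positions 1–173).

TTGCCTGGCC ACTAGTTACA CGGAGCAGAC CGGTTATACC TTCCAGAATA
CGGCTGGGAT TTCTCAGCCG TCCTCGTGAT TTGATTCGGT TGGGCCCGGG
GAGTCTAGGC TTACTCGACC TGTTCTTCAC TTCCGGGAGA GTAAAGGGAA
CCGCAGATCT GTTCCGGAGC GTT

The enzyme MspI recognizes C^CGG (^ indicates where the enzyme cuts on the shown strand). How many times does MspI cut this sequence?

4

CCGG occurs starting at positions 30, 96, 133, 164.
MspI cuts at 4 sites.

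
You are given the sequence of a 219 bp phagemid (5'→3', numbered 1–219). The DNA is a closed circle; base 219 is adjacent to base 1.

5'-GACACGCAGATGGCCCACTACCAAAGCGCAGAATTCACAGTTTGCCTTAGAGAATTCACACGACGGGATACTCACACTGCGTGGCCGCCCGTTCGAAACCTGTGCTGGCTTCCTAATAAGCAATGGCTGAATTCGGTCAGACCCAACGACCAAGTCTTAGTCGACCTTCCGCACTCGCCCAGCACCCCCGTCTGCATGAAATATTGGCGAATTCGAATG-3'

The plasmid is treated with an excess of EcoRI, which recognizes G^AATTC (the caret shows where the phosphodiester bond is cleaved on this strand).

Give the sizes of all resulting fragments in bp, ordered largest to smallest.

EcoRI sites (GAATTC) start at positions 31, 52, 129, 209.
EcoRI cuts after the first base of each site, so after positions 31, 52, 129, 209.
Circular molecule, 4 cuts → 4 fragments:
  32–52 → 21 bp
  53–129 → 77 bp
  130–209 → 80 bp
  210–219 then 1–31 → 10 + 31 = 41 bp
Sorted largest to smallest: 80, 77, 41, 21 bp.

80, 77, 41, 21 bp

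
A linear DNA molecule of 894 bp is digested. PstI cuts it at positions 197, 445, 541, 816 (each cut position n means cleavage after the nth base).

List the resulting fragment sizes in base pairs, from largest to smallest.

275, 248, 197, 96, 78 bp

Linear molecule, 4 cuts → 5 fragments:
  197 − 0 = 197 bp
  445 − 197 = 248 bp
  541 − 445 = 96 bp
  816 − 541 = 275 bp
  894 − 816 = 78 bp
Sorted largest to smallest: 275, 248, 197, 96, 78 bp.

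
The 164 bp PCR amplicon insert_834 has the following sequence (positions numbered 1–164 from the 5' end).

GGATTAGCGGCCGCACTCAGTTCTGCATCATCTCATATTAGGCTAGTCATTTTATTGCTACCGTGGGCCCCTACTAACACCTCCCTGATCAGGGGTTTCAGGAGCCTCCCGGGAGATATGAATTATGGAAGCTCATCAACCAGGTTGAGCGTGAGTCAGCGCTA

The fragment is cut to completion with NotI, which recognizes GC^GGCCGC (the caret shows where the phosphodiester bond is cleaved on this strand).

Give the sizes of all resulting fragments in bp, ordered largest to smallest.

The NotI site (GCGGCCGC) starts at position 7.
NotI cuts after base 2 of each site, so after position 8.
Linear molecule, 1 cut → 2 fragments:
  1–8 → 8 bp
  9–164 → 156 bp
Sorted largest to smallest: 156, 8 bp.

156, 8 bp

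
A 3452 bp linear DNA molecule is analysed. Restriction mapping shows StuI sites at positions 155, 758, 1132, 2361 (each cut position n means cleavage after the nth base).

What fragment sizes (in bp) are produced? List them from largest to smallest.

Linear molecule, 4 cuts → 5 fragments:
  155 − 0 = 155 bp
  758 − 155 = 603 bp
  1132 − 758 = 374 bp
  2361 − 1132 = 1229 bp
  3452 − 2361 = 1091 bp
Sorted largest to smallest: 1229, 1091, 603, 374, 155 bp.

1229, 1091, 603, 374, 155 bp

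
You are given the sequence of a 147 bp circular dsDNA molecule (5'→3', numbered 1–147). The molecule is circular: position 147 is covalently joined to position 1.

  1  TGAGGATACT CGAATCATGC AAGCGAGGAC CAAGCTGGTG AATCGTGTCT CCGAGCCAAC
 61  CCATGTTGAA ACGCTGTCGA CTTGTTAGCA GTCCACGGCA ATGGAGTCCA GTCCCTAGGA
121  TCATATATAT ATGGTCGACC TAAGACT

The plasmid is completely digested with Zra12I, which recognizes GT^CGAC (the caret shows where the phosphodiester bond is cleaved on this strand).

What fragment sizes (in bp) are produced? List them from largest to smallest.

Zra12I sites (GTCGAC) start at positions 76, 134.
Zra12I cuts after base 2 of each site, so after positions 77, 135.
Circular molecule, 2 cuts → 2 fragments:
  78–135 → 58 bp
  136–147 then 1–77 → 12 + 77 = 89 bp
Sorted largest to smallest: 89, 58 bp.

89, 58 bp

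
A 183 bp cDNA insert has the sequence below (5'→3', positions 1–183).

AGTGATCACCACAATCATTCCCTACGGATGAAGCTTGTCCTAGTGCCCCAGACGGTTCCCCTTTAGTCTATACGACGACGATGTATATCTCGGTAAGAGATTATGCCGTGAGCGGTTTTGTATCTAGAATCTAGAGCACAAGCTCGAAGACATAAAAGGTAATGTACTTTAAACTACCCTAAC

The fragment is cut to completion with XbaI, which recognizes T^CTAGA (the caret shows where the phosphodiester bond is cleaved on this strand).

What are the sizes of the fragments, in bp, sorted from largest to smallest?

123, 53, 7 bp

XbaI sites (TCTAGA) start at positions 123, 130.
XbaI cuts after the first base of each site, so after positions 123, 130.
Linear molecule, 2 cuts → 3 fragments:
  1–123 → 123 bp
  124–130 → 7 bp
  131–183 → 53 bp
Sorted largest to smallest: 123, 53, 7 bp.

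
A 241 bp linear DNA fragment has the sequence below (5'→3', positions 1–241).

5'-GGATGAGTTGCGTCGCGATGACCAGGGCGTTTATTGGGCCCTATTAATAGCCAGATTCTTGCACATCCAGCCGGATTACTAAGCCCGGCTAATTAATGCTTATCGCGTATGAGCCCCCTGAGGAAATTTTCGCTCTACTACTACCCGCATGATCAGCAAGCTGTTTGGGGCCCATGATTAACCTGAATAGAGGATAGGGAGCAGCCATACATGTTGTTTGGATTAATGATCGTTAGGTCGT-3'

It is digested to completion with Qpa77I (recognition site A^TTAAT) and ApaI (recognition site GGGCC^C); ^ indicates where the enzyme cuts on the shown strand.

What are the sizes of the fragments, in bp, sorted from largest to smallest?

80, 50, 49, 40, 19, 3 bp

Qpa77I sites (ATTAAT) start at positions 43, 92, 222.
Qpa77I cuts after the first base of each site, so after positions 43, 92, 222.
ApaI sites (GGGCCC) start at positions 36, 168.
ApaI cuts after base 5 of each site (before the last base), so after positions 40, 172.
Combined cut positions: 40, 43, 92, 172, 222.
Linear molecule, 5 cuts → 6 fragments:
  1–40 → 40 bp
  41–43 → 3 bp
  44–92 → 49 bp
  93–172 → 80 bp
  173–222 → 50 bp
  223–241 → 19 bp
Sorted largest to smallest: 80, 50, 49, 40, 19, 3 bp.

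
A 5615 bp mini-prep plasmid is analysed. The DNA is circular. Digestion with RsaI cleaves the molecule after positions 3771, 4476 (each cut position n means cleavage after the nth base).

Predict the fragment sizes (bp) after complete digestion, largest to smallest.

Circular molecule, 2 cuts → 2 fragments:
  4476 − 3771 = 705 bp
  wrap: 5615 − 4476 + 3771 = 4910 bp
Sorted largest to smallest: 4910, 705 bp.

4910, 705 bp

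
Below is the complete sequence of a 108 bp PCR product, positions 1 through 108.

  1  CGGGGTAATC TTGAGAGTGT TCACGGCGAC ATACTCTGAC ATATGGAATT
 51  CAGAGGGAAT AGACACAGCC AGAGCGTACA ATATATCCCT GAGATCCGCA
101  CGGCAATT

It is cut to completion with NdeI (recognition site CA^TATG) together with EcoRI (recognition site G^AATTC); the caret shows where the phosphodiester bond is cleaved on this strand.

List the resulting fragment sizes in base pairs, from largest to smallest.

The NdeI site (CATATG) starts at position 40.
NdeI cuts after base 2 of each site, so after position 41.
The EcoRI site (GAATTC) starts at position 46.
EcoRI cuts after the first base of each site, so after position 46.
Combined cut positions: 41, 46.
Linear molecule, 2 cuts → 3 fragments:
  1–41 → 41 bp
  42–46 → 5 bp
  47–108 → 62 bp
Sorted largest to smallest: 62, 41, 5 bp.

62, 41, 5 bp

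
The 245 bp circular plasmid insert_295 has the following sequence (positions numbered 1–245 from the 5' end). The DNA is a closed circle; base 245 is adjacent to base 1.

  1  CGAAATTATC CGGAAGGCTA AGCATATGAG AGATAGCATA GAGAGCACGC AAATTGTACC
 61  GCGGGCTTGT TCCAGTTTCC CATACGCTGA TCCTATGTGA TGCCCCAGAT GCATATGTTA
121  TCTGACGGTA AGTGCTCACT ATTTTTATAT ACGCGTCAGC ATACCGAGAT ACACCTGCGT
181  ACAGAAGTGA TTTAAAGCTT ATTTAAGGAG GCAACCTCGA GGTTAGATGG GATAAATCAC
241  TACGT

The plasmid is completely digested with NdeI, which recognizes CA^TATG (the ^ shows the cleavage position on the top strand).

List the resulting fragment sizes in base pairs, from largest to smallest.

156, 89 bp

NdeI sites (CATATG) start at positions 23, 112.
NdeI cuts after base 2 of each site, so after positions 24, 113.
Circular molecule, 2 cuts → 2 fragments:
  25–113 → 89 bp
  114–245 then 1–24 → 132 + 24 = 156 bp
Sorted largest to smallest: 156, 89 bp.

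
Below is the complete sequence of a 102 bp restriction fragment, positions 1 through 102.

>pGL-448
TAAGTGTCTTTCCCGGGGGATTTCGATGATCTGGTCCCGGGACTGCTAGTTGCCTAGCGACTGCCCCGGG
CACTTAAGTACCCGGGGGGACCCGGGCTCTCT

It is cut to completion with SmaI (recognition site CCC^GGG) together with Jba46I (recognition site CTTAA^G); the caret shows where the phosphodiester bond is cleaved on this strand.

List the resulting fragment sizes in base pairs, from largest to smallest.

29, 24, 14, 10, 10, 9, 6 bp

SmaI sites (CCCGGG) start at positions 12, 36, 65, 81, 91.
SmaI cuts after base 3 of each site, so after positions 14, 38, 67, 83, 93.
The Jba46I site (CTTAAG) starts at position 73.
Jba46I cuts after base 5 of each site (before the last base), so after position 77.
Combined cut positions: 14, 38, 67, 77, 83, 93.
Linear molecule, 6 cuts → 7 fragments:
  1–14 → 14 bp
  15–38 → 24 bp
  39–67 → 29 bp
  68–77 → 10 bp
  78–83 → 6 bp
  84–93 → 10 bp
  94–102 → 9 bp
Sorted largest to smallest: 29, 24, 14, 10, 10, 9, 6 bp.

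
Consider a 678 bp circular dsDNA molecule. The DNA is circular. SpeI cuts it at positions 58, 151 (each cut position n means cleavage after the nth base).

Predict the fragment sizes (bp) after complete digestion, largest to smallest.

Circular molecule, 2 cuts → 2 fragments:
  151 − 58 = 93 bp
  wrap: 678 − 151 + 58 = 585 bp
Sorted largest to smallest: 585, 93 bp.

585, 93 bp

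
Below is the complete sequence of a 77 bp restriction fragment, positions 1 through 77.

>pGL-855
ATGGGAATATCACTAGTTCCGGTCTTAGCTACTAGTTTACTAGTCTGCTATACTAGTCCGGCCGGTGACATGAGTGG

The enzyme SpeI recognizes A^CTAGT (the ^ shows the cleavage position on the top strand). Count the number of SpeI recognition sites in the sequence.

ACTAGT occurs starting at positions 12, 31, 39, 52.
SpeI cuts at 4 sites.

4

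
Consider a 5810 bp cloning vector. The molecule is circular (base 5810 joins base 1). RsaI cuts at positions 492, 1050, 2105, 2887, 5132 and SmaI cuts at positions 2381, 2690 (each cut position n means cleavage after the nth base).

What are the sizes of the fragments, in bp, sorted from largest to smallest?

Combined cut positions (sorted): 492, 1050, 2105, 2381, 2690, 2887, 5132.
Circular molecule, 7 cuts → 7 fragments:
  1050 − 492 = 558 bp
  2105 − 1050 = 1055 bp
  2381 − 2105 = 276 bp
  2690 − 2381 = 309 bp
  2887 − 2690 = 197 bp
  5132 − 2887 = 2245 bp
  wrap: 5810 − 5132 + 492 = 1170 bp
Sorted largest to smallest: 2245, 1170, 1055, 558, 309, 276, 197 bp.

2245, 1170, 1055, 558, 309, 276, 197 bp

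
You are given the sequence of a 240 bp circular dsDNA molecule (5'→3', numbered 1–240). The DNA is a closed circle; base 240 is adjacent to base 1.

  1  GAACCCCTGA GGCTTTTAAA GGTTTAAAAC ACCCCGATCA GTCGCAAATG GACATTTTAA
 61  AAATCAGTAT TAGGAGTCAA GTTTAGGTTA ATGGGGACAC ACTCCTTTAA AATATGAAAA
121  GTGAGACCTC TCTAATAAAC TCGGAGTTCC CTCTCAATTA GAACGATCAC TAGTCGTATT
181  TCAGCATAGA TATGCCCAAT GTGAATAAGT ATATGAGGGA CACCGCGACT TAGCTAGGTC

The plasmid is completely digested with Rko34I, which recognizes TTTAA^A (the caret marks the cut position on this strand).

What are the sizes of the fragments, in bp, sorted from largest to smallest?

Rko34I sites (TTTAAA) start at positions 15, 23, 56, 106.
Rko34I cuts after base 5 of each site (before the last base), so after positions 19, 27, 60, 110.
Circular molecule, 4 cuts → 4 fragments:
  20–27 → 8 bp
  28–60 → 33 bp
  61–110 → 50 bp
  111–240 then 1–19 → 130 + 19 = 149 bp
Sorted largest to smallest: 149, 50, 33, 8 bp.

149, 50, 33, 8 bp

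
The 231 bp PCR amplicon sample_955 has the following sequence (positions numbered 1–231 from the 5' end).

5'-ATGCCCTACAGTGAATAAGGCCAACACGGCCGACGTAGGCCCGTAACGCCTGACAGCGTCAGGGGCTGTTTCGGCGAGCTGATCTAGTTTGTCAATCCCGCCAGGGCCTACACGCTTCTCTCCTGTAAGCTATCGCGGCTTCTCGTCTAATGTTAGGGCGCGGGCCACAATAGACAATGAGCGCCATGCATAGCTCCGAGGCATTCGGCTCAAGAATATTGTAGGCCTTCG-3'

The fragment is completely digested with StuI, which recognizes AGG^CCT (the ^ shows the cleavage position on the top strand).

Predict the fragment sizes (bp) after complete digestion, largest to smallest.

225, 6 bp

The StuI site (AGGCCT) starts at position 223.
StuI cuts after base 3 of each site, so after position 225.
Linear molecule, 1 cut → 2 fragments:
  1–225 → 225 bp
  226–231 → 6 bp
Sorted largest to smallest: 225, 6 bp.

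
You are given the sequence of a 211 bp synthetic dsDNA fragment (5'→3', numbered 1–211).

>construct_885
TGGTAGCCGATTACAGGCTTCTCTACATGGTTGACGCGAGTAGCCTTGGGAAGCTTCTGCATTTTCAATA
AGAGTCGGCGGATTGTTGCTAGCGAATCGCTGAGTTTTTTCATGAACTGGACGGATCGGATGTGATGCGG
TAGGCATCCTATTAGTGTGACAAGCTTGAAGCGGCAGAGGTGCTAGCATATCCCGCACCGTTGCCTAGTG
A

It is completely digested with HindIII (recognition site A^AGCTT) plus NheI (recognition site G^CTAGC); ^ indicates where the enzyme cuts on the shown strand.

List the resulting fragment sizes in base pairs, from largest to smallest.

74, 51, 37, 29, 20 bp

HindIII sites (AAGCTT) start at positions 51, 162.
HindIII cuts after the first base of each site, so after positions 51, 162.
NheI sites (GCTAGC) start at positions 88, 182.
NheI cuts after the first base of each site, so after positions 88, 182.
Combined cut positions: 51, 88, 162, 182.
Linear molecule, 4 cuts → 5 fragments:
  1–51 → 51 bp
  52–88 → 37 bp
  89–162 → 74 bp
  163–182 → 20 bp
  183–211 → 29 bp
Sorted largest to smallest: 74, 51, 37, 29, 20 bp.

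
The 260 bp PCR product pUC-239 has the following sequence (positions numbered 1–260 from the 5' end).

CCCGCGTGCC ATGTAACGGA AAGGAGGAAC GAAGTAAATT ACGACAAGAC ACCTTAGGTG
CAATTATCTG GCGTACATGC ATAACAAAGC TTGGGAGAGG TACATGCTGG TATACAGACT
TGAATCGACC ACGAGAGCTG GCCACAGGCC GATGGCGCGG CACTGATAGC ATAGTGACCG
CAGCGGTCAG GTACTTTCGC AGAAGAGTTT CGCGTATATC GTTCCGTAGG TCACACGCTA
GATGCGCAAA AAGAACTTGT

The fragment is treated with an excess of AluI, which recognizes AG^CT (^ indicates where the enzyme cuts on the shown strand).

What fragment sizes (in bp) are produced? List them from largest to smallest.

AluI sites (AGCT) start at positions 88, 136.
AluI cuts after base 2 of each site, so after positions 89, 137.
Linear molecule, 2 cuts → 3 fragments:
  1–89 → 89 bp
  90–137 → 48 bp
  138–260 → 123 bp
Sorted largest to smallest: 123, 89, 48 bp.

123, 89, 48 bp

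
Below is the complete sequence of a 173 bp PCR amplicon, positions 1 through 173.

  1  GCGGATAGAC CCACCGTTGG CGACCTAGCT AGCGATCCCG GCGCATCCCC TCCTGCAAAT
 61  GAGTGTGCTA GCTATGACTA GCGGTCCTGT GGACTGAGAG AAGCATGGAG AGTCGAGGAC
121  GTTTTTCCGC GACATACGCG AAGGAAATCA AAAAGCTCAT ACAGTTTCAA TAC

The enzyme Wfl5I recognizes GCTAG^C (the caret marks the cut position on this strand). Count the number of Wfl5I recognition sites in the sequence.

2

GCTAGC occurs starting at positions 28, 67.
Wfl5I cuts at 2 sites.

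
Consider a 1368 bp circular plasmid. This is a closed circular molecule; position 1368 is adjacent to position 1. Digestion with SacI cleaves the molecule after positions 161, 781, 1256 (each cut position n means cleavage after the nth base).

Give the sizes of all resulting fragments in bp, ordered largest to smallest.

Circular molecule, 3 cuts → 3 fragments:
  781 − 161 = 620 bp
  1256 − 781 = 475 bp
  wrap: 1368 − 1256 + 161 = 273 bp
Sorted largest to smallest: 620, 475, 273 bp.

620, 475, 273 bp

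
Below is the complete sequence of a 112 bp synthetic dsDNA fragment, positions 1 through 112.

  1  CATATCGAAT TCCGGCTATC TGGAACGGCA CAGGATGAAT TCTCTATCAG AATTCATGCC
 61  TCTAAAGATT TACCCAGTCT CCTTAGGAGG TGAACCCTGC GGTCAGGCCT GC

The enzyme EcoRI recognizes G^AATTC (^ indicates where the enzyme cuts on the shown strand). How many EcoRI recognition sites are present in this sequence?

3

GAATTC occurs starting at positions 7, 37, 50.
EcoRI cuts at 3 sites.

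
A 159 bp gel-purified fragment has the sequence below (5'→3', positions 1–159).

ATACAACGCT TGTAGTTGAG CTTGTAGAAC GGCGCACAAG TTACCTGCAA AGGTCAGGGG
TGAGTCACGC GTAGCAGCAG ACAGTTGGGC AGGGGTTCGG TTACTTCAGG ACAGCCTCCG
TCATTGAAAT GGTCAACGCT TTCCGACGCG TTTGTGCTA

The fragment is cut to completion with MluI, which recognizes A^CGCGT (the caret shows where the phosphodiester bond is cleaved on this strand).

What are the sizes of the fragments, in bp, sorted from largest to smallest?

79, 67, 13 bp

MluI sites (ACGCGT) start at positions 67, 146.
MluI cuts after the first base of each site, so after positions 67, 146.
Linear molecule, 2 cuts → 3 fragments:
  1–67 → 67 bp
  68–146 → 79 bp
  147–159 → 13 bp
Sorted largest to smallest: 79, 67, 13 bp.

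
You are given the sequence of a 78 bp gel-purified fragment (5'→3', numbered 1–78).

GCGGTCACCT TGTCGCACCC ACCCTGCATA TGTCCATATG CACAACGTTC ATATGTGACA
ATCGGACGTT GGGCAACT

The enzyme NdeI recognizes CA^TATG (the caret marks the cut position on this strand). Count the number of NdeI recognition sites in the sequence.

3

CATATG occurs starting at positions 27, 35, 50.
NdeI cuts at 3 sites.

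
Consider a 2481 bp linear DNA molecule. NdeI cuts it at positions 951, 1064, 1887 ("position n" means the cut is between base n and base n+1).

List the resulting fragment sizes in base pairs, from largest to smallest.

Linear molecule, 3 cuts → 4 fragments:
  951 − 0 = 951 bp
  1064 − 951 = 113 bp
  1887 − 1064 = 823 bp
  2481 − 1887 = 594 bp
Sorted largest to smallest: 951, 823, 594, 113 bp.

951, 823, 594, 113 bp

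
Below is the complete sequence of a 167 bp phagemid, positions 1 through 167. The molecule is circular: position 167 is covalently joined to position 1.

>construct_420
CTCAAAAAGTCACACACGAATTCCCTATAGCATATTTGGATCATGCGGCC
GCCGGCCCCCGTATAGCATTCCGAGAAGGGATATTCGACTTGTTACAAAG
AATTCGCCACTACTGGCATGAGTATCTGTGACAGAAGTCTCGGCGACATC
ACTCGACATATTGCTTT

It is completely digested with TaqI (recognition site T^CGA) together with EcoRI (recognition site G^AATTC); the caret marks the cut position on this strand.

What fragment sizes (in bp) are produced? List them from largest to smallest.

67, 53, 32, 15 bp

TaqI sites (TCGA) start at positions 85, 153.
TaqI cuts after the first base of each site, so after positions 85, 153.
EcoRI sites (GAATTC) start at positions 18, 100.
EcoRI cuts after the first base of each site, so after positions 18, 100.
Combined cut positions: 18, 85, 100, 153.
Circular molecule, 4 cuts → 4 fragments:
  19–85 → 67 bp
  86–100 → 15 bp
  101–153 → 53 bp
  154–167 then 1–18 → 14 + 18 = 32 bp
Sorted largest to smallest: 67, 53, 32, 15 bp.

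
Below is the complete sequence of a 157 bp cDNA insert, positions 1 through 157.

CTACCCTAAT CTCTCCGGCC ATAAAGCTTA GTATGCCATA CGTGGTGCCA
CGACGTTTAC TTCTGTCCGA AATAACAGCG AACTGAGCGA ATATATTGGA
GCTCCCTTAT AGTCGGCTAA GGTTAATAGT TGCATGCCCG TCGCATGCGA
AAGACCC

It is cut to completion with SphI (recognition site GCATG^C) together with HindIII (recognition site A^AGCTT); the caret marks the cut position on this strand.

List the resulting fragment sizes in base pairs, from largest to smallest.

SphI sites (GCATGC) start at positions 132, 143.
SphI cuts after base 5 of each site (before the last base), so after positions 136, 147.
The HindIII site (AAGCTT) starts at position 24.
HindIII cuts after the first base of each site, so after position 24.
Combined cut positions: 24, 136, 147.
Linear molecule, 3 cuts → 4 fragments:
  1–24 → 24 bp
  25–136 → 112 bp
  137–147 → 11 bp
  148–157 → 10 bp
Sorted largest to smallest: 112, 24, 11, 10 bp.

112, 24, 11, 10 bp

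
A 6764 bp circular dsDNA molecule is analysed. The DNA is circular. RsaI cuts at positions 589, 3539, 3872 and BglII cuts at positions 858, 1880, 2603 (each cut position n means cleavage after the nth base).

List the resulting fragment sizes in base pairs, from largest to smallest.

Combined cut positions (sorted): 589, 858, 1880, 2603, 3539, 3872.
Circular molecule, 6 cuts → 6 fragments:
  858 − 589 = 269 bp
  1880 − 858 = 1022 bp
  2603 − 1880 = 723 bp
  3539 − 2603 = 936 bp
  3872 − 3539 = 333 bp
  wrap: 6764 − 3872 + 589 = 3481 bp
Sorted largest to smallest: 3481, 1022, 936, 723, 333, 269 bp.

3481, 1022, 936, 723, 333, 269 bp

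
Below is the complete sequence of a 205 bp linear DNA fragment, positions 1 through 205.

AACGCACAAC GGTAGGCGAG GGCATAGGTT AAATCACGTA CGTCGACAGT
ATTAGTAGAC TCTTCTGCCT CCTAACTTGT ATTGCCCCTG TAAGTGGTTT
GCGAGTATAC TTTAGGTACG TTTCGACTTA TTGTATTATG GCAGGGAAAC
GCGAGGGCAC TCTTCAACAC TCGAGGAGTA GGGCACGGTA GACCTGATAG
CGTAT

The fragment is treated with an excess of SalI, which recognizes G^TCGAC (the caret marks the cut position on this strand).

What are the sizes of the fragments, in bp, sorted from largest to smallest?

The SalI site (GTCGAC) starts at position 42.
SalI cuts after the first base of each site, so after position 42.
Linear molecule, 1 cut → 2 fragments:
  1–42 → 42 bp
  43–205 → 163 bp
Sorted largest to smallest: 163, 42 bp.

163, 42 bp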